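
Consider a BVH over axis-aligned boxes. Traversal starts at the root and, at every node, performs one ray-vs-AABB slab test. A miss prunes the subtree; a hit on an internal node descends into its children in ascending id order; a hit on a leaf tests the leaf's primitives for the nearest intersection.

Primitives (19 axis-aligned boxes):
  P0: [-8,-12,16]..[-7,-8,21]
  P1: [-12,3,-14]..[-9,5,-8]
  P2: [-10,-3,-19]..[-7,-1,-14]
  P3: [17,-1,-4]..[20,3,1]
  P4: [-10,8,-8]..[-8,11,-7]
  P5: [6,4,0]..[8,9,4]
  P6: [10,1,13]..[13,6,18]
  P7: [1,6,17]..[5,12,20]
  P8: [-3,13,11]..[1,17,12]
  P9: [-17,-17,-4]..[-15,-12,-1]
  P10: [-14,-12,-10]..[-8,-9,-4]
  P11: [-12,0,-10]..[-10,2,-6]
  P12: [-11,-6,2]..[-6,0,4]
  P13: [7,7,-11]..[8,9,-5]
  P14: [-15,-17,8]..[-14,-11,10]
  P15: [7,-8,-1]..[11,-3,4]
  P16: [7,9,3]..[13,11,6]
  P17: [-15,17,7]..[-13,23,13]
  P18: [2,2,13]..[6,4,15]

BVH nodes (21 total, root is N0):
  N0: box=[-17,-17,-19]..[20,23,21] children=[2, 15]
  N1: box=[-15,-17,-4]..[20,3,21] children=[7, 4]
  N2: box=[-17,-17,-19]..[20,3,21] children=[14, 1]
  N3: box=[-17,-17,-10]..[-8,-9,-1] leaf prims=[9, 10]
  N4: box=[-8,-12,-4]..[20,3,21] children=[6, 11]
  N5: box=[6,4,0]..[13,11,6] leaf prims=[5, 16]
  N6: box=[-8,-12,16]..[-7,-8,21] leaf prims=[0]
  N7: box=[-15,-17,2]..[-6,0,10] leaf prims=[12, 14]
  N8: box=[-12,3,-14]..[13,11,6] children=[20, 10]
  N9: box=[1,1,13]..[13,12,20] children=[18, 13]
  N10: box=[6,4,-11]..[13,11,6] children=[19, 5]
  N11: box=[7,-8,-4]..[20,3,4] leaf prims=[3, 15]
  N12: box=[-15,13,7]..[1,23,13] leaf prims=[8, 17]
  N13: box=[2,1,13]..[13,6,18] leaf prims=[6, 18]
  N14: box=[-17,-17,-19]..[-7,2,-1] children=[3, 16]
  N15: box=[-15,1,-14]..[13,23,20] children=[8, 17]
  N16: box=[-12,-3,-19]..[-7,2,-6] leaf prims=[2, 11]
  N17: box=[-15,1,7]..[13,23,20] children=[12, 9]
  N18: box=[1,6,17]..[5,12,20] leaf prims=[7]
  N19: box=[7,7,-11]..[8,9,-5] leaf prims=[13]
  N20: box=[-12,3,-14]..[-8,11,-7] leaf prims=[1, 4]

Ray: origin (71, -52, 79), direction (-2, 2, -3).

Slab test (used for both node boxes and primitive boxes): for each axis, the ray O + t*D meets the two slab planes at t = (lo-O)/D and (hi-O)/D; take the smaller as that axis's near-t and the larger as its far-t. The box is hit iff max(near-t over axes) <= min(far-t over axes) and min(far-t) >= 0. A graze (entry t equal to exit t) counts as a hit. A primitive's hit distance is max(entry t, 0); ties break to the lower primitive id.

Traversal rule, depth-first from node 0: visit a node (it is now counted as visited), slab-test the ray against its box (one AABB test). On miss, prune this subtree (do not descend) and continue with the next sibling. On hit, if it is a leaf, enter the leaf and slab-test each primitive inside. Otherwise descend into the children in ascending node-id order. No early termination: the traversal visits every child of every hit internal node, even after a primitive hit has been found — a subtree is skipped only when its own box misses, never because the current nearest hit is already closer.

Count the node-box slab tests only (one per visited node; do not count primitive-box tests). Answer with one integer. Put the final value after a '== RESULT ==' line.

Walk:
N0 x:[51/2,44] y:[35/2,75/2] z:[58/3,98/3] -> hit [51/2,98/3], descend [2, 15]
  N2 x:[51/2,44] y:[35/2,55/2] z:[58/3,98/3] -> hit [51/2,55/2], descend [1, 14]
    N1 x:[51/2,43] y:[35/2,55/2] z:[58/3,83/3] -> hit [51/2,55/2], descend [4, 7]
      N4 x:[51/2,79/2] y:[20,55/2] z:[58/3,83/3] -> hit [51/2,55/2], descend [6, 11]
        N6 x:[39,79/2] y:[20,22] z:[58/3,21] -> miss, prune
        N11 x:[51/2,32] y:[22,55/2] z:[25,83/3] -> hit [51/2,55/2] leaf, test {P3@t=26, P15(miss)}
      N7 x:[77/2,43] y:[35/2,26] z:[23,77/3] -> miss, prune
    N14 x:[39,44] y:[35/2,27] z:[80/3,98/3] -> miss, prune
  N15 x:[29,43] y:[53/2,75/2] z:[59/3,31] -> hit [29,31], descend [8, 17]
    N8 x:[29,83/2] y:[55/2,63/2] z:[73/3,31] -> hit [29,31], descend [10, 20]
      N10 x:[29,65/2] y:[28,63/2] z:[73/3,30] -> hit [29,30], descend [5, 19]
        N5 x:[29,65/2] y:[28,63/2] z:[73/3,79/3] -> miss, prune
        N19 x:[63/2,32] y:[59/2,61/2] z:[28,30] -> miss, prune
      N20 x:[79/2,83/2] y:[55/2,63/2] z:[86/3,31] -> miss, prune
    N17 x:[29,43] y:[53/2,75/2] z:[59/3,24] -> miss, prune

Visited [0, 2, 1, 4, 6, 11, 7, 14, 15, 8, 10, 5, 19, 20, 17]. Tests: 15 box, 1 leaf. Nearest: P3.

== RESULT ==
15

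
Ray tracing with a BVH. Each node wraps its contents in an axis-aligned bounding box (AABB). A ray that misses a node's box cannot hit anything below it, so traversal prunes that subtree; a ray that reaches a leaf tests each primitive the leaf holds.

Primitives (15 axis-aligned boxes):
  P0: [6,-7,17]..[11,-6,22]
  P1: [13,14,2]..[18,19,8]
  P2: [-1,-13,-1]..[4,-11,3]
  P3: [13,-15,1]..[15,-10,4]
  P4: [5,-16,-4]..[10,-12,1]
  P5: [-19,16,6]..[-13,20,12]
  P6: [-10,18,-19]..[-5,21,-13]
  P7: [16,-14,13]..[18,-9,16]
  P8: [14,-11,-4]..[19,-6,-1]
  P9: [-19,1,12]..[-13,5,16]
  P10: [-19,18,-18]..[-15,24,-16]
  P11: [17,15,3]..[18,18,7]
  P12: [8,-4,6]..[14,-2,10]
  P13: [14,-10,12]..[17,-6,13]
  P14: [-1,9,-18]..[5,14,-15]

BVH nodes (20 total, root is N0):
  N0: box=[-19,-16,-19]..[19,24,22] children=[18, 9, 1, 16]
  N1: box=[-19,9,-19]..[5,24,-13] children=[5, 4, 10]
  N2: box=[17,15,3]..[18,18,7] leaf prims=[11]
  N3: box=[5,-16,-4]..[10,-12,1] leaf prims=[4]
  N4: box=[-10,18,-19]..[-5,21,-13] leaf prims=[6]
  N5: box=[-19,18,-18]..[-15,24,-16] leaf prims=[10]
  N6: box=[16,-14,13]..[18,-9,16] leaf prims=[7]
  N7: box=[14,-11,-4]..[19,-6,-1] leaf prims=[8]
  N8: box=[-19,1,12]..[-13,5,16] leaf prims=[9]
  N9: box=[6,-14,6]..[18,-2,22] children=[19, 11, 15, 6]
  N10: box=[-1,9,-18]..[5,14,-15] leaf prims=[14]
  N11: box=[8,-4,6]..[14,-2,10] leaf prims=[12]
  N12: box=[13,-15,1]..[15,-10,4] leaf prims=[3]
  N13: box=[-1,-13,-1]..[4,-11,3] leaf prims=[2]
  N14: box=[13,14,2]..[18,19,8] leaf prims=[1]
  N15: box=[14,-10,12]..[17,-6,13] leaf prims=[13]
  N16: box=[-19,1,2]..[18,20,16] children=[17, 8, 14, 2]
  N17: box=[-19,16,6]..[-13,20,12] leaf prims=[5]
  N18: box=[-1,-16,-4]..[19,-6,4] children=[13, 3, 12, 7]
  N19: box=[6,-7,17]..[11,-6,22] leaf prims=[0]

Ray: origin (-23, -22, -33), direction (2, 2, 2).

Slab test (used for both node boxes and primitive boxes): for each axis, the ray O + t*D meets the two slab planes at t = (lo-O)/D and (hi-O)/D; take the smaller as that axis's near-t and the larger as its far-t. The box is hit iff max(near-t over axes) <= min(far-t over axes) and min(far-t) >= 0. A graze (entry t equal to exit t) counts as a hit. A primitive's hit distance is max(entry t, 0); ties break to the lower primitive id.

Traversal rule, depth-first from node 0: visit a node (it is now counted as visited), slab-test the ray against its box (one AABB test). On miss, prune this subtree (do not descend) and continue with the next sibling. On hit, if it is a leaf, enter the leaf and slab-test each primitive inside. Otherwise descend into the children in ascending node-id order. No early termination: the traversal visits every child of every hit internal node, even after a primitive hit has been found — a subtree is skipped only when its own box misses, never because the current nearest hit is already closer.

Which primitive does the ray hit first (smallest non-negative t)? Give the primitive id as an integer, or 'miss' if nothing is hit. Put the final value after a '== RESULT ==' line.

Traverse from the root:
N0 x:[2,21] y:[3,23] z:[7,55/2] -> hit [7,21], descend [1, 9, 16, 18]
  N1 x:[2,14] y:[31/2,23] z:[7,10] -> miss, prune
  N9 x:[29/2,41/2] y:[4,10] z:[39/2,55/2] -> miss, prune
  N16 x:[2,41/2] y:[23/2,21] z:[35/2,49/2] -> hit [35/2,41/2], descend [2, 8, 14, 17]
    N2 x:[20,41/2] y:[37/2,20] z:[18,20] -> hit [20,20] leaf, test {P11@t=20}
    N8 x:[2,5] y:[23/2,27/2] z:[45/2,49/2] -> miss, prune
    N14 x:[18,41/2] y:[18,41/2] z:[35/2,41/2] -> hit [18,41/2] leaf, test {P1@t=18}
    N17 x:[2,5] y:[19,21] z:[39/2,45/2] -> miss, prune
  N18 x:[11,21] y:[3,8] z:[29/2,37/2] -> miss, prune

order=[0, 1, 9, 16, 2, 8, 14, 17, 18]  |boxes|=9  |leaves|=2  hit=P1

== RESULT ==
1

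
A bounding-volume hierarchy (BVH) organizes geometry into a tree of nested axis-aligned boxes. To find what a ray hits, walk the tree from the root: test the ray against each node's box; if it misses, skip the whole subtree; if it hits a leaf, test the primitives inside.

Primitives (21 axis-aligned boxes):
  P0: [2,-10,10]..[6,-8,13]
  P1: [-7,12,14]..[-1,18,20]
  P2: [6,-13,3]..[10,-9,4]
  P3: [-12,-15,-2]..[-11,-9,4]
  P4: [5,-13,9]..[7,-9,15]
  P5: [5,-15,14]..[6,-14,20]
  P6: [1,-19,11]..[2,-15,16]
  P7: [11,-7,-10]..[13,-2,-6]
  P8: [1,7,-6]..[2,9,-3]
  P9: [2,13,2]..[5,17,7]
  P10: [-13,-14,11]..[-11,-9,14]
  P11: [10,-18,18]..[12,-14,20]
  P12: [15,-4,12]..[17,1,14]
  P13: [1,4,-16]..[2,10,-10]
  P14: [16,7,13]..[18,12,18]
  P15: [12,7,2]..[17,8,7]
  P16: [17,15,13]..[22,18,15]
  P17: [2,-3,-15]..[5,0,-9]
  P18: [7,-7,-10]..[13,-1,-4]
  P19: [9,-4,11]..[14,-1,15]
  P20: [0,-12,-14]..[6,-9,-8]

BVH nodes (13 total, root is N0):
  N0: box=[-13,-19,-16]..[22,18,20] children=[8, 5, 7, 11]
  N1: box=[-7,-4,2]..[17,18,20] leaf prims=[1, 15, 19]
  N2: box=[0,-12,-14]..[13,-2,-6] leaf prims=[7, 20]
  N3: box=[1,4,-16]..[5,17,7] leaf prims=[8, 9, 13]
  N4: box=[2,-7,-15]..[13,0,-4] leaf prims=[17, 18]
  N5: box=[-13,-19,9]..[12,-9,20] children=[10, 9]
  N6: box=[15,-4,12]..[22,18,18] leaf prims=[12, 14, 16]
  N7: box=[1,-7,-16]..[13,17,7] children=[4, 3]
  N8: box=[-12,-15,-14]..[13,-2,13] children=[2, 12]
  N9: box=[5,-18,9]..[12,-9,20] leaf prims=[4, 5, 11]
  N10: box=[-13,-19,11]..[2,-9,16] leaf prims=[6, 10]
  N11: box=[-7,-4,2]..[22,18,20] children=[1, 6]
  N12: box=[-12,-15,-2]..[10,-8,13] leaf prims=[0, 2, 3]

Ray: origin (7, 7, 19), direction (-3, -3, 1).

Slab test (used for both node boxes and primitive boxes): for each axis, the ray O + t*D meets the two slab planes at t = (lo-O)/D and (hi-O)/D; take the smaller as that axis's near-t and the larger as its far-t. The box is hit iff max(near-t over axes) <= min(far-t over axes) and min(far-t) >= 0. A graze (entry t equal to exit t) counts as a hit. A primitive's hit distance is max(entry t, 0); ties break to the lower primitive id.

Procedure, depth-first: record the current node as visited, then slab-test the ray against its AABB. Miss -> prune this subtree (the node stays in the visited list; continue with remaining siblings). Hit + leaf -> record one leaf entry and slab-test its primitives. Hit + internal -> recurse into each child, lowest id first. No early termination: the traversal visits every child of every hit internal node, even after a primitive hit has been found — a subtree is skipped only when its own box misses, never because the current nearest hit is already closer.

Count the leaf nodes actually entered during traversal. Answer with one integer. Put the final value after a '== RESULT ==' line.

Walk:
N0 x:[-5,20/3] y:[-11/3,26/3] z:[-35,1] -> hit [-11/3,1], descend [5, 7, 8, 11]
  N5 x:[-5/3,20/3] y:[16/3,26/3] z:[-10,1] -> miss, prune
  N7 x:[-2,2] y:[-10/3,14/3] z:[-35,-12] -> miss, prune
  N8 x:[-2,19/3] y:[3,22/3] z:[-33,-6] -> miss, prune
  N11 x:[-5,14/3] y:[-11/3,11/3] z:[-17,1] -> hit [-11/3,1], descend [1, 6]
    N1 x:[-10/3,14/3] y:[-11/3,11/3] z:[-17,1] -> hit [-10/3,1] leaf, test {P1(miss), P15(miss), P19(miss)}
    N6 x:[-5,-8/3] y:[-11/3,11/3] z:[-7,-1] -> miss, prune

7 AABB tests over nodes [0, 5, 7, 8, 11, 1, 6]; 1 leaf entered; closest miss.

== RESULT ==
1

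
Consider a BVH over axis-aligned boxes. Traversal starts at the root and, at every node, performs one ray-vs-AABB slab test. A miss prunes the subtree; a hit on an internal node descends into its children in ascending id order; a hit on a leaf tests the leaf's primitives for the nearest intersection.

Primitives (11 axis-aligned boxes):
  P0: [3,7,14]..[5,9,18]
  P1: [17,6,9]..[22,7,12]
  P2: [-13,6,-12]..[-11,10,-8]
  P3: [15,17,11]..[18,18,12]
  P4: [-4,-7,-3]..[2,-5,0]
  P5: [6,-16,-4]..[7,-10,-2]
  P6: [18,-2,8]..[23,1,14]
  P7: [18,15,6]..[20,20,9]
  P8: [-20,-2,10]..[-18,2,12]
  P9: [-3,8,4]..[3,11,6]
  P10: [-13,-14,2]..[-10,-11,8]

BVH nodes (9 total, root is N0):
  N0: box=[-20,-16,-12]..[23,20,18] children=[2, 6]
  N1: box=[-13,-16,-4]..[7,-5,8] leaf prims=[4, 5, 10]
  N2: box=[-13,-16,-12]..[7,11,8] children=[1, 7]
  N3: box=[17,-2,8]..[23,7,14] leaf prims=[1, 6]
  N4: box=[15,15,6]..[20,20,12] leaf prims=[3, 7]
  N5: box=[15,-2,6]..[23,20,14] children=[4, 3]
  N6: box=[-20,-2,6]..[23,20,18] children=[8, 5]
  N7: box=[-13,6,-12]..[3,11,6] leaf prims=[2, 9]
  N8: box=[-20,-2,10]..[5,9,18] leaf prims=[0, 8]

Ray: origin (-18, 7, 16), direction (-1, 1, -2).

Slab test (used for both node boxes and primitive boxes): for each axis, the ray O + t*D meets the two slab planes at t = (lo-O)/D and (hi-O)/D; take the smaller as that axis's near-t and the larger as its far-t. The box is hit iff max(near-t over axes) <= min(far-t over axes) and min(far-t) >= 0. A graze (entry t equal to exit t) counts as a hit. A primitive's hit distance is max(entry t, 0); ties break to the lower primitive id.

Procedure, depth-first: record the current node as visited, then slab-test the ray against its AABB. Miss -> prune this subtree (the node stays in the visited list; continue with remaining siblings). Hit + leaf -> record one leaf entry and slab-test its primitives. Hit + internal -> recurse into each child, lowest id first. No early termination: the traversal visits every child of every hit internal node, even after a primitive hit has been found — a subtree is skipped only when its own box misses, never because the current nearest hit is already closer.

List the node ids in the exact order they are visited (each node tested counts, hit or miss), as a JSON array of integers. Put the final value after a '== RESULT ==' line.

Trace the traversal:
N0 x:[-41,2] y:[-23,13] z:[-1,14] -> hit [-1,2], descend [2, 6]
  N2 x:[-25,-5] y:[-23,4] z:[4,14] -> miss, prune
  N6 x:[-41,2] y:[-9,13] z:[-1,5] -> hit [-1,2], descend [5, 8]
    N5 x:[-41,-33] y:[-9,13] z:[1,5] -> miss, prune
    N8 x:[-23,2] y:[-9,2] z:[-1,3] -> hit [-1,2] leaf, test {P0(miss), P8(miss)}

order=[0, 2, 6, 5, 8]  |boxes|=5  |leaves|=1  hit=miss

== RESULT ==
[0, 2, 6, 5, 8]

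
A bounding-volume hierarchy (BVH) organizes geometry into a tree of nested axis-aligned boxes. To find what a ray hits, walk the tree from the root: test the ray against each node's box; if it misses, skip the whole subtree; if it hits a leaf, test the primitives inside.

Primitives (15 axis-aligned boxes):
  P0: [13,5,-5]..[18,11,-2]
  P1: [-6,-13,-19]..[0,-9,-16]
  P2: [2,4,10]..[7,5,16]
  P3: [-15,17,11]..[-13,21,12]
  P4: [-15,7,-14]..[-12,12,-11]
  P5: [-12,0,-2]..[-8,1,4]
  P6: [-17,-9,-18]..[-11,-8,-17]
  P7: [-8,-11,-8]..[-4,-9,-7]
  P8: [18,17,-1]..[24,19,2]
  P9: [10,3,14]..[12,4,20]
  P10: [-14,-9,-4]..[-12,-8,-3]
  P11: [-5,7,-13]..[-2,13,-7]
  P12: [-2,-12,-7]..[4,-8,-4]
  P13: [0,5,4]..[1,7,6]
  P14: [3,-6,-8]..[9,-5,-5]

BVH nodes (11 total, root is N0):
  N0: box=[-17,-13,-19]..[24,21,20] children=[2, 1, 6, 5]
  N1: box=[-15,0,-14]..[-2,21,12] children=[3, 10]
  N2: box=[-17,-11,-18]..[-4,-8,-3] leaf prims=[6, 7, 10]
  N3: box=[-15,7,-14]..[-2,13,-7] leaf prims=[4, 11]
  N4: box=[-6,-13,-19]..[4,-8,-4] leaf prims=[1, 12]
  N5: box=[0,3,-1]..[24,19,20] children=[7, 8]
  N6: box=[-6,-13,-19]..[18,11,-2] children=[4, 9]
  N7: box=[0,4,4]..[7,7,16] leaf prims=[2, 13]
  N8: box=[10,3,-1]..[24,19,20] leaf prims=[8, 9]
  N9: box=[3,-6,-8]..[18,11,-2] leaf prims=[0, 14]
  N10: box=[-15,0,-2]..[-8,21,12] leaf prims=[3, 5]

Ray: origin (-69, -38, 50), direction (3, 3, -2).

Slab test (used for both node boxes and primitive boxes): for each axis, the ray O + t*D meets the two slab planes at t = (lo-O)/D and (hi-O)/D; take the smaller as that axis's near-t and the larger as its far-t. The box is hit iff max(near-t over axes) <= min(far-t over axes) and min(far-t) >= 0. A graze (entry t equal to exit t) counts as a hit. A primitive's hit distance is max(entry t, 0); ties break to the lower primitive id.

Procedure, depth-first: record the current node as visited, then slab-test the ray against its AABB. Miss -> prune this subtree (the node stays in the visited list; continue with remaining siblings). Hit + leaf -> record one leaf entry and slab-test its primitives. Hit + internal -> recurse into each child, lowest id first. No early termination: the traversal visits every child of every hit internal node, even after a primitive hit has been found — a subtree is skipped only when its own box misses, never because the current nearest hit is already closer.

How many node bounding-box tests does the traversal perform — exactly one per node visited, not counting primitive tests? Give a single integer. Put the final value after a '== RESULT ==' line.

Traverse from the root:
N0 x:[52/3,31] y:[25/3,59/3] z:[15,69/2] -> hit [52/3,59/3], descend [1, 2, 5, 6]
  N1 x:[18,67/3] y:[38/3,59/3] z:[19,32] -> hit [19,59/3], descend [3, 10]
    N3 x:[18,67/3] y:[15,17] z:[57/2,32] -> miss, prune
    N10 x:[18,61/3] y:[38/3,59/3] z:[19,26] -> hit [19,59/3] leaf, test {P3(miss), P5(miss)}
  N2 x:[52/3,65/3] y:[9,10] z:[53/2,34] -> miss, prune
  N5 x:[23,31] y:[41/3,19] z:[15,51/2] -> miss, prune
  N6 x:[21,29] y:[25/3,49/3] z:[26,69/2] -> miss, prune

7 AABB tests over nodes [0, 1, 3, 10, 2, 5, 6]; 1 leaf entered; closest miss.

== RESULT ==
7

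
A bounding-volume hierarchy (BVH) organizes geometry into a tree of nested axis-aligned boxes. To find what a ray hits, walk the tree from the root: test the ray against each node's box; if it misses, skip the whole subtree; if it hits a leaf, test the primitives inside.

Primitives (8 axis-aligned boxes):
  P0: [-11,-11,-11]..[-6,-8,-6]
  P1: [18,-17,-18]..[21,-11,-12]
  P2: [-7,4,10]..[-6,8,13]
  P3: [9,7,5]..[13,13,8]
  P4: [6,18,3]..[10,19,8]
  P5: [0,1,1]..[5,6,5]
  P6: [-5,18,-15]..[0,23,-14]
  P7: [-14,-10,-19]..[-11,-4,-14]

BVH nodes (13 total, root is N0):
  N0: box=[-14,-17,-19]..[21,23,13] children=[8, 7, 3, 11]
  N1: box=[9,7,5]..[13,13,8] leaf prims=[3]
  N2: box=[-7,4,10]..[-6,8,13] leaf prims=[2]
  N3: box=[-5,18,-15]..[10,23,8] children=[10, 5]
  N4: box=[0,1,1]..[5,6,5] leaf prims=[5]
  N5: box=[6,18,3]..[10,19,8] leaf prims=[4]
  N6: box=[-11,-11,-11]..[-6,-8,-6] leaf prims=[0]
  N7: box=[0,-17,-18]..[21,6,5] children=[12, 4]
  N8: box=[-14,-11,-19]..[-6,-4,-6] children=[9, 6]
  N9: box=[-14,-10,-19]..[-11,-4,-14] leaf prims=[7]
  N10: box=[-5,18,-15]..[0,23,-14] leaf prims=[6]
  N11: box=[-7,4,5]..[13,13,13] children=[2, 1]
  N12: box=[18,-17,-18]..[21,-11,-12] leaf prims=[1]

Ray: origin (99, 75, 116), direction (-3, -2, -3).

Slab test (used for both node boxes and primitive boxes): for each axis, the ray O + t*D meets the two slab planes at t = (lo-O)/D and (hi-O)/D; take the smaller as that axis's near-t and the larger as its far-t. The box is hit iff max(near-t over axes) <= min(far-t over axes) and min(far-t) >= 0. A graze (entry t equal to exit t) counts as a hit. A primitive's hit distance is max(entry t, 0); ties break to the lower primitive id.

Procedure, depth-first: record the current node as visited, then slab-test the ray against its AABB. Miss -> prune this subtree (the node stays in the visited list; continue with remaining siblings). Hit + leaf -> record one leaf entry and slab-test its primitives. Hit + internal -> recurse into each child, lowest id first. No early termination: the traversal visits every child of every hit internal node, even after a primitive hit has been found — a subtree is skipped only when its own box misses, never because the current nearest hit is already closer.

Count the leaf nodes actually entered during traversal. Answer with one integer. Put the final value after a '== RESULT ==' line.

Traverse from the root:
N0 x:[26,113/3] y:[26,46] z:[103/3,45] -> hit [103/3,113/3], descend [3, 7, 8, 11]
  N3 x:[89/3,104/3] y:[26,57/2] z:[36,131/3] -> miss, prune
  N7 x:[26,33] y:[69/2,46] z:[37,134/3] -> miss, prune
  N8 x:[35,113/3] y:[79/2,43] z:[122/3,45] -> miss, prune
  N11 x:[86/3,106/3] y:[31,71/2] z:[103/3,37] -> hit [103/3,106/3], descend [1, 2]
    N1 x:[86/3,30] y:[31,34] z:[36,37] -> miss, prune
    N2 x:[35,106/3] y:[67/2,71/2] z:[103/3,106/3] -> hit [35,106/3] leaf, test {P2@t=35}

Visited [0, 3, 7, 8, 11, 1, 2]. Tests: 7 box, 1 leaf. Nearest: P2.

== RESULT ==
1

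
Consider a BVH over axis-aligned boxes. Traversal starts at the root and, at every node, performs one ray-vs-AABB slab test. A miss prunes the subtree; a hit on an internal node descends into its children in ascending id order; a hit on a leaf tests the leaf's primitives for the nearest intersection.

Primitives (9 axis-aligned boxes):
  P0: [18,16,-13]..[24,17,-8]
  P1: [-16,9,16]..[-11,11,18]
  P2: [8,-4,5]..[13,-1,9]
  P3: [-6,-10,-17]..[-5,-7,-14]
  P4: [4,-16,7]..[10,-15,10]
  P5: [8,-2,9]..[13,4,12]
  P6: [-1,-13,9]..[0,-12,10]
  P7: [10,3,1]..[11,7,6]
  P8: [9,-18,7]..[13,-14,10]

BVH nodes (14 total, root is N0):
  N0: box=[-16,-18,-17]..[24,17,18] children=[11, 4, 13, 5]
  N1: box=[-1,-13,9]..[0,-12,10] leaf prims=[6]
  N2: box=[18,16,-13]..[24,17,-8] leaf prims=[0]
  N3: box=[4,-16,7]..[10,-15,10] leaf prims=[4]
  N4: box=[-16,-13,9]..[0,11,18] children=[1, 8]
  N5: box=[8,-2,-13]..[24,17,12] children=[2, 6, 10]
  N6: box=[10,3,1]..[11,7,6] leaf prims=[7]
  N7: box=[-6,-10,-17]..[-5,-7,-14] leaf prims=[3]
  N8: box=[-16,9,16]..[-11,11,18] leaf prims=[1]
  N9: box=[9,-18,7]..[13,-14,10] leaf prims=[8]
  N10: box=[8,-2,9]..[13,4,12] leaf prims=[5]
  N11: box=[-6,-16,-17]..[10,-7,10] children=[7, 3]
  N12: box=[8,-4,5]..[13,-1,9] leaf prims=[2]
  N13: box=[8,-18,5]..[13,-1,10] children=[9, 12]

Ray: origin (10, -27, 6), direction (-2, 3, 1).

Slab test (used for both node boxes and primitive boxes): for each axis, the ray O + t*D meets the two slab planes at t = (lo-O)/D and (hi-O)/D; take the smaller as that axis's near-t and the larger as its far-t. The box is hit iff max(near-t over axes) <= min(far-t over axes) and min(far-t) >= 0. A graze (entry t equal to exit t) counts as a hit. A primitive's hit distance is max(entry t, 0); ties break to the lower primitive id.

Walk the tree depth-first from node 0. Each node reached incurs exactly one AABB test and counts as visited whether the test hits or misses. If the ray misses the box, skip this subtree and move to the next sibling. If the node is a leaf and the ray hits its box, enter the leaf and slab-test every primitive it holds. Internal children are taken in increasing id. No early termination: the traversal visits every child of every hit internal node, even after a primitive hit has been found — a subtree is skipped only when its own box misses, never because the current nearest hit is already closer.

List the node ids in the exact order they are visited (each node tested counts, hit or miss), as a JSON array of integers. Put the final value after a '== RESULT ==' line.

Traverse from the root:
N0 x:[-7,13] y:[3,44/3] z:[-23,12] -> hit [3,12], descend [4, 5, 11, 13]
  N4 x:[5,13] y:[14/3,38/3] z:[3,12] -> hit [5,12], descend [1, 8]
    N1 x:[5,11/2] y:[14/3,5] z:[3,4] -> miss, prune
    N8 x:[21/2,13] y:[12,38/3] z:[10,12] -> hit [12,12] leaf, test {P1@t=12}
  N5 x:[-7,1] y:[25/3,44/3] z:[-19,6] -> miss, prune
  N11 x:[0,8] y:[11/3,20/3] z:[-23,4] -> hit [11/3,4], descend [3, 7]
    N3 x:[0,3] y:[11/3,4] z:[1,4] -> miss, prune
    N7 x:[15/2,8] y:[17/3,20/3] z:[-23,-20] -> miss, prune
  N13 x:[-3/2,1] y:[3,26/3] z:[-1,4] -> miss, prune

Summary -> nodes [0, 4, 1, 8, 5, 11, 3, 7, 13]; box-tests=9; leaf-entries=1; first=P1

== RESULT ==
[0, 4, 1, 8, 5, 11, 3, 7, 13]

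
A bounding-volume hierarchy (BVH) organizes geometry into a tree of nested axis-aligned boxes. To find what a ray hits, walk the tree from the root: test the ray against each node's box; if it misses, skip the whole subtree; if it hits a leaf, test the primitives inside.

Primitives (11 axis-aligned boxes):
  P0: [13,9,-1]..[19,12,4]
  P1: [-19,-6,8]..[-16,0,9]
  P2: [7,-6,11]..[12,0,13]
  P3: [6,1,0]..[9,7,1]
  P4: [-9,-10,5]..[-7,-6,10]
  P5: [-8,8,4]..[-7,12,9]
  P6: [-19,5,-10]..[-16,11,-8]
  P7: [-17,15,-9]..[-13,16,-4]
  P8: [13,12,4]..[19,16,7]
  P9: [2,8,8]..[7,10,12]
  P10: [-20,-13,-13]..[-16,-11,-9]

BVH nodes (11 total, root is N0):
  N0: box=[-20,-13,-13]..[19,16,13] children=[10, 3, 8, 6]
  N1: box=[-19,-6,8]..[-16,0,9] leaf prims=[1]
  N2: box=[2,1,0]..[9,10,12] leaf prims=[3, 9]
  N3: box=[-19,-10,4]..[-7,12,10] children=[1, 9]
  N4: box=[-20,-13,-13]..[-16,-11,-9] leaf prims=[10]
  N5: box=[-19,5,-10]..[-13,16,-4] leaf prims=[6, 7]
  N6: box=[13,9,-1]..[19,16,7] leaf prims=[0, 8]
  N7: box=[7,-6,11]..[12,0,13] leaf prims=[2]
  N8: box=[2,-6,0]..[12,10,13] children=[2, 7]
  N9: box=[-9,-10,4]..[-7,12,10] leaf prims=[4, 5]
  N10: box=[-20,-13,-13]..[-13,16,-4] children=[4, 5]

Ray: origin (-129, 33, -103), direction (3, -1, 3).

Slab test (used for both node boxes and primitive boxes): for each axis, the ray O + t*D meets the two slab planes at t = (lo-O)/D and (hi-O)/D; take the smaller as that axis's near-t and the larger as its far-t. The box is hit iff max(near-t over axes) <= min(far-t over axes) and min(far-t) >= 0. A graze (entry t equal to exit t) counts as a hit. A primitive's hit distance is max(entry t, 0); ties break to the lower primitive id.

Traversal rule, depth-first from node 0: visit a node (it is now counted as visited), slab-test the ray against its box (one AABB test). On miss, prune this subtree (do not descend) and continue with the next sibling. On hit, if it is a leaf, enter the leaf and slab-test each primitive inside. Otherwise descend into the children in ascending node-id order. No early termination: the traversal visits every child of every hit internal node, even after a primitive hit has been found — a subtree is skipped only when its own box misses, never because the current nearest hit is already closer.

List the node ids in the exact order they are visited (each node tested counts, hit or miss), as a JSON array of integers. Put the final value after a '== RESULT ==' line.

Walk:
N0 x:[109/3,148/3] y:[17,46] z:[30,116/3] -> hit [109/3,116/3], descend [3, 6, 8, 10]
  N3 x:[110/3,122/3] y:[21,43] z:[107/3,113/3] -> hit [110/3,113/3], descend [1, 9]
    N1 x:[110/3,113/3] y:[33,39] z:[37,112/3] -> hit [37,112/3] leaf, test {P1@t=37}
    N9 x:[40,122/3] y:[21,43] z:[107/3,113/3] -> miss, prune
  N6 x:[142/3,148/3] y:[17,24] z:[34,110/3] -> miss, prune
  N8 x:[131/3,47] y:[23,39] z:[103/3,116/3] -> miss, prune
  N10 x:[109/3,116/3] y:[17,46] z:[30,33] -> miss, prune

Summary -> nodes [0, 3, 1, 9, 6, 8, 10]; box-tests=7; leaf-entries=1; first=P1

== RESULT ==
[0, 3, 1, 9, 6, 8, 10]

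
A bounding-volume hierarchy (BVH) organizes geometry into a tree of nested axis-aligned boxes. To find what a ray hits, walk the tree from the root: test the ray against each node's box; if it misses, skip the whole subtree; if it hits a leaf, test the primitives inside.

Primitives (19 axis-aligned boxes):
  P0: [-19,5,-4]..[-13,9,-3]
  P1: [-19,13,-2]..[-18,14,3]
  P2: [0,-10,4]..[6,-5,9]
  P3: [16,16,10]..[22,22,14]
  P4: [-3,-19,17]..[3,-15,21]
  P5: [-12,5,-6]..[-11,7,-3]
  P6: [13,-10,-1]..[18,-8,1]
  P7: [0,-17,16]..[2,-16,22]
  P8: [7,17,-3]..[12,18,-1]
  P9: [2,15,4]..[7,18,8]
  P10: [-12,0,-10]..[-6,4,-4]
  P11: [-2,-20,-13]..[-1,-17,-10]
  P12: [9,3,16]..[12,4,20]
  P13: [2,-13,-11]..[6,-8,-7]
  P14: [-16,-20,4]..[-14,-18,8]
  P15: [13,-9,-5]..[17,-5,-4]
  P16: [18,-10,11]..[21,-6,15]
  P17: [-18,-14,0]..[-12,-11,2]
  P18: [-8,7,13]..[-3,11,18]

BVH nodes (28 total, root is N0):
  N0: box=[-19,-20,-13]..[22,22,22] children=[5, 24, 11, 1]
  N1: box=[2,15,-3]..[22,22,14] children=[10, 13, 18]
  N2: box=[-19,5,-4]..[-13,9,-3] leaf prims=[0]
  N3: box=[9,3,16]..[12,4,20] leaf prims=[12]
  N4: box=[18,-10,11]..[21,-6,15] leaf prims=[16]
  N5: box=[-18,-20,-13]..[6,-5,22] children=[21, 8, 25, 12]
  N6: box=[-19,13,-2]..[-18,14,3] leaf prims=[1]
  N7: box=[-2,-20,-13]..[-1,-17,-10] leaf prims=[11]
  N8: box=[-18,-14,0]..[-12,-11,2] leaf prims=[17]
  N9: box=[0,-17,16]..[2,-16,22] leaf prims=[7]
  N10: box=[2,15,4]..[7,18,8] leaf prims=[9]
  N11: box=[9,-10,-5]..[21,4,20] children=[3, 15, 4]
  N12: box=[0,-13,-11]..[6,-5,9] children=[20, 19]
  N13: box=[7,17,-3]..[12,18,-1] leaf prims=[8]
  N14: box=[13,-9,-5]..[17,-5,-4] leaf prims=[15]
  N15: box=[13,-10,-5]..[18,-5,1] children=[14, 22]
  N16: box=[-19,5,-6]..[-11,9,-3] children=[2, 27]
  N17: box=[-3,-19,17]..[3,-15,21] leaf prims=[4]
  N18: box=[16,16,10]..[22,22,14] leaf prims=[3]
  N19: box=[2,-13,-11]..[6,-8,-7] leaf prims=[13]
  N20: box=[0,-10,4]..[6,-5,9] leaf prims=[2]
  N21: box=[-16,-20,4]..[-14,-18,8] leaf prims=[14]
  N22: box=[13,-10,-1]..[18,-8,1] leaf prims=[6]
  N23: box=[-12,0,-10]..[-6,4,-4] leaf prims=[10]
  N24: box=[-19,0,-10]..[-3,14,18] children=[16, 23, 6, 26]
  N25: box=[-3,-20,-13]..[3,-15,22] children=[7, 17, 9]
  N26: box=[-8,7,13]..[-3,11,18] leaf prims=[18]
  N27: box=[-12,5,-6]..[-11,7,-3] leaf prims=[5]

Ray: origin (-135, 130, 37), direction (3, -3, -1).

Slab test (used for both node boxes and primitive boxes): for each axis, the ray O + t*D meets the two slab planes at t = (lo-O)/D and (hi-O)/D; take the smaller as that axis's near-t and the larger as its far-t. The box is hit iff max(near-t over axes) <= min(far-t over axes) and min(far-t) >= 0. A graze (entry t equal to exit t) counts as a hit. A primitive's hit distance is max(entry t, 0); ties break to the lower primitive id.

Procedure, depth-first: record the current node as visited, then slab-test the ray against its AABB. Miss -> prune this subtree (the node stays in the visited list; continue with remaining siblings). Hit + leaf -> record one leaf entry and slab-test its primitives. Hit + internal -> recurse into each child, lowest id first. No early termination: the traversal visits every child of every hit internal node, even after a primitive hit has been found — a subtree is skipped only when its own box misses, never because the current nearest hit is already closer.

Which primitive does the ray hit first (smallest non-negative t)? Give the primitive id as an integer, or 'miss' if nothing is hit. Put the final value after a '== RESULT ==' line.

Traverse from the root:
N0 x:[116/3,157/3] y:[36,50] z:[15,50] -> hit [116/3,50], descend [1, 5, 11, 24]
  N1 x:[137/3,157/3] y:[36,115/3] z:[23,40] -> miss, prune
  N5 x:[39,47] y:[45,50] z:[15,50] -> hit [45,47], descend [8, 12, 21, 25]
    N8 x:[39,41] y:[47,48] z:[35,37] -> miss, prune
    N12 x:[45,47] y:[45,143/3] z:[28,48] -> hit [45,47], descend [19, 20]
      N19 x:[137/3,47] y:[46,143/3] z:[44,48] -> hit [46,47] leaf, test {P13@t=46}
      N20 x:[45,47] y:[45,140/3] z:[28,33] -> miss, prune
    N21 x:[119/3,121/3] y:[148/3,50] z:[29,33] -> miss, prune
    N25 x:[44,46] y:[145/3,50] z:[15,50] -> miss, prune
  N11 x:[48,52] y:[42,140/3] z:[17,42] -> miss, prune
  N24 x:[116/3,44] y:[116/3,130/3] z:[19,47] -> hit [116/3,130/3], descend [6, 16, 23, 26]
    N6 x:[116/3,39] y:[116/3,39] z:[34,39] -> hit [116/3,39] leaf, test {P1@t=116/3}
    N16 x:[116/3,124/3] y:[121/3,125/3] z:[40,43] -> hit [121/3,124/3], descend [2, 27]
      N2 x:[116/3,122/3] y:[121/3,125/3] z:[40,41] -> hit [121/3,122/3] leaf, test {P0@t=121/3}
      N27 x:[41,124/3] y:[41,125/3] z:[40,43] -> hit [41,124/3] leaf, test {P5@t=41}
    N23 x:[41,43] y:[42,130/3] z:[41,47] -> hit [42,43] leaf, test {P10@t=42}
    N26 x:[127/3,44] y:[119/3,41] z:[19,24] -> miss, prune

Visited [0, 1, 5, 8, 12, 19, 20, 21, 25, 11, 24, 6, 16, 2, 27, 23, 26]. Tests: 17 box, 5 leaf. Nearest: P1.

== RESULT ==
1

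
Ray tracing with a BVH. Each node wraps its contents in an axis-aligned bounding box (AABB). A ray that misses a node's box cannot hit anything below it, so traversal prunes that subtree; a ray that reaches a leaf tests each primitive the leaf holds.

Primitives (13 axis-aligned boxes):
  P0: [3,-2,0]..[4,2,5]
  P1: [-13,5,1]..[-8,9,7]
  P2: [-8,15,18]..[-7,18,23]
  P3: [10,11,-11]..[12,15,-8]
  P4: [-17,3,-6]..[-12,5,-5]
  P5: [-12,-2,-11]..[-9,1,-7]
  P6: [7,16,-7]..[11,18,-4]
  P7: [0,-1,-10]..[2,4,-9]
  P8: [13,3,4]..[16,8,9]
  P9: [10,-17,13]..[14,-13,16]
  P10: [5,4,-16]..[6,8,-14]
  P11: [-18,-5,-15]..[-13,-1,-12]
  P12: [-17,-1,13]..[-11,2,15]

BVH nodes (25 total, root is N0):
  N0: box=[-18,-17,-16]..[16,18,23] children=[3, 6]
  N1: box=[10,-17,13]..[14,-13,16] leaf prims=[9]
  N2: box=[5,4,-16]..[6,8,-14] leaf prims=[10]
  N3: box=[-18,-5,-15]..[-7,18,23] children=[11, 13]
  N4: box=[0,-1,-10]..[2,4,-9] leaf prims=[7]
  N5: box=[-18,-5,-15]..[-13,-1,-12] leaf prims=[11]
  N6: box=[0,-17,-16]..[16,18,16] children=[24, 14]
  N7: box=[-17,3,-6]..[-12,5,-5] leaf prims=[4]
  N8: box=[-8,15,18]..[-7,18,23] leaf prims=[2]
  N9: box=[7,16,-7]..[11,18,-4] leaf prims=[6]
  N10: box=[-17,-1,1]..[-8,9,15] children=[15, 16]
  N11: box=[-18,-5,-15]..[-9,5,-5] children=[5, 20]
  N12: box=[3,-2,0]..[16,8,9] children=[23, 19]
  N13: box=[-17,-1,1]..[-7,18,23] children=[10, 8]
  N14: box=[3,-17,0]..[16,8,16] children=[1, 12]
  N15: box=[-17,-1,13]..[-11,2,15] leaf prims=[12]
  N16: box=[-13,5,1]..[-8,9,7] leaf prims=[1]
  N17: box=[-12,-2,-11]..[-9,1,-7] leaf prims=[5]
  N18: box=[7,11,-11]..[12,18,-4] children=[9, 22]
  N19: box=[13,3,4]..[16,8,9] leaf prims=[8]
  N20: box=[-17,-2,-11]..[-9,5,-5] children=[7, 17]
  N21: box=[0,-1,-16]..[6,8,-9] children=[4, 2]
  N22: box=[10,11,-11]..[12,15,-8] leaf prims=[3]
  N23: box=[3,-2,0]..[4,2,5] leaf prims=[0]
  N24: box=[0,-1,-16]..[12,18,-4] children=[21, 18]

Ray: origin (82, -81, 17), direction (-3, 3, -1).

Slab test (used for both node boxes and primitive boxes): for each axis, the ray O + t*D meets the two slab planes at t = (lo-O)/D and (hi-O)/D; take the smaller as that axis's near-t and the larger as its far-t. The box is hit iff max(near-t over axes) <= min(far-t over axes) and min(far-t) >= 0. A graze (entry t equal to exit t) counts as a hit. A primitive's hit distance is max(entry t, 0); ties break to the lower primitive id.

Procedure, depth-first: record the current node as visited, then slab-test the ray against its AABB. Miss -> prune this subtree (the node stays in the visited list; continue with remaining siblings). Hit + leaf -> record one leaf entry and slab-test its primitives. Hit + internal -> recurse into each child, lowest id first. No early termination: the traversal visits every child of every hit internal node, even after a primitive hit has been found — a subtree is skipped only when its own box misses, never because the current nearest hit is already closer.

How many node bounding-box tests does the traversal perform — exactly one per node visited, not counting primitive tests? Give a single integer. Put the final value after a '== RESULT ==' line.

Traverse from the root:
N0 x:[22,100/3] y:[64/3,33] z:[-6,33] -> hit [22,33], descend [3, 6]
  N3 x:[89/3,100/3] y:[76/3,33] z:[-6,32] -> hit [89/3,32], descend [11, 13]
    N11 x:[91/3,100/3] y:[76/3,86/3] z:[22,32] -> miss, prune
    N13 x:[89/3,33] y:[80/3,33] z:[-6,16] -> miss, prune
  N6 x:[22,82/3] y:[64/3,33] z:[1,33] -> hit [22,82/3], descend [14, 24]
    N14 x:[22,79/3] y:[64/3,89/3] z:[1,17] -> miss, prune
    N24 x:[70/3,82/3] y:[80/3,33] z:[21,33] -> hit [80/3,82/3], descend [18, 21]
      N18 x:[70/3,25] y:[92/3,33] z:[21,28] -> miss, prune
      N21 x:[76/3,82/3] y:[80/3,89/3] z:[26,33] -> hit [80/3,82/3], descend [2, 4]
        N2 x:[76/3,77/3] y:[85/3,89/3] z:[31,33] -> miss, prune
        N4 x:[80/3,82/3] y:[80/3,85/3] z:[26,27] -> hit [80/3,27] leaf, test {P7@t=80/3}

Summary -> nodes [0, 3, 11, 13, 6, 14, 24, 18, 21, 2, 4]; box-tests=11; leaf-entries=1; first=P7

== RESULT ==
11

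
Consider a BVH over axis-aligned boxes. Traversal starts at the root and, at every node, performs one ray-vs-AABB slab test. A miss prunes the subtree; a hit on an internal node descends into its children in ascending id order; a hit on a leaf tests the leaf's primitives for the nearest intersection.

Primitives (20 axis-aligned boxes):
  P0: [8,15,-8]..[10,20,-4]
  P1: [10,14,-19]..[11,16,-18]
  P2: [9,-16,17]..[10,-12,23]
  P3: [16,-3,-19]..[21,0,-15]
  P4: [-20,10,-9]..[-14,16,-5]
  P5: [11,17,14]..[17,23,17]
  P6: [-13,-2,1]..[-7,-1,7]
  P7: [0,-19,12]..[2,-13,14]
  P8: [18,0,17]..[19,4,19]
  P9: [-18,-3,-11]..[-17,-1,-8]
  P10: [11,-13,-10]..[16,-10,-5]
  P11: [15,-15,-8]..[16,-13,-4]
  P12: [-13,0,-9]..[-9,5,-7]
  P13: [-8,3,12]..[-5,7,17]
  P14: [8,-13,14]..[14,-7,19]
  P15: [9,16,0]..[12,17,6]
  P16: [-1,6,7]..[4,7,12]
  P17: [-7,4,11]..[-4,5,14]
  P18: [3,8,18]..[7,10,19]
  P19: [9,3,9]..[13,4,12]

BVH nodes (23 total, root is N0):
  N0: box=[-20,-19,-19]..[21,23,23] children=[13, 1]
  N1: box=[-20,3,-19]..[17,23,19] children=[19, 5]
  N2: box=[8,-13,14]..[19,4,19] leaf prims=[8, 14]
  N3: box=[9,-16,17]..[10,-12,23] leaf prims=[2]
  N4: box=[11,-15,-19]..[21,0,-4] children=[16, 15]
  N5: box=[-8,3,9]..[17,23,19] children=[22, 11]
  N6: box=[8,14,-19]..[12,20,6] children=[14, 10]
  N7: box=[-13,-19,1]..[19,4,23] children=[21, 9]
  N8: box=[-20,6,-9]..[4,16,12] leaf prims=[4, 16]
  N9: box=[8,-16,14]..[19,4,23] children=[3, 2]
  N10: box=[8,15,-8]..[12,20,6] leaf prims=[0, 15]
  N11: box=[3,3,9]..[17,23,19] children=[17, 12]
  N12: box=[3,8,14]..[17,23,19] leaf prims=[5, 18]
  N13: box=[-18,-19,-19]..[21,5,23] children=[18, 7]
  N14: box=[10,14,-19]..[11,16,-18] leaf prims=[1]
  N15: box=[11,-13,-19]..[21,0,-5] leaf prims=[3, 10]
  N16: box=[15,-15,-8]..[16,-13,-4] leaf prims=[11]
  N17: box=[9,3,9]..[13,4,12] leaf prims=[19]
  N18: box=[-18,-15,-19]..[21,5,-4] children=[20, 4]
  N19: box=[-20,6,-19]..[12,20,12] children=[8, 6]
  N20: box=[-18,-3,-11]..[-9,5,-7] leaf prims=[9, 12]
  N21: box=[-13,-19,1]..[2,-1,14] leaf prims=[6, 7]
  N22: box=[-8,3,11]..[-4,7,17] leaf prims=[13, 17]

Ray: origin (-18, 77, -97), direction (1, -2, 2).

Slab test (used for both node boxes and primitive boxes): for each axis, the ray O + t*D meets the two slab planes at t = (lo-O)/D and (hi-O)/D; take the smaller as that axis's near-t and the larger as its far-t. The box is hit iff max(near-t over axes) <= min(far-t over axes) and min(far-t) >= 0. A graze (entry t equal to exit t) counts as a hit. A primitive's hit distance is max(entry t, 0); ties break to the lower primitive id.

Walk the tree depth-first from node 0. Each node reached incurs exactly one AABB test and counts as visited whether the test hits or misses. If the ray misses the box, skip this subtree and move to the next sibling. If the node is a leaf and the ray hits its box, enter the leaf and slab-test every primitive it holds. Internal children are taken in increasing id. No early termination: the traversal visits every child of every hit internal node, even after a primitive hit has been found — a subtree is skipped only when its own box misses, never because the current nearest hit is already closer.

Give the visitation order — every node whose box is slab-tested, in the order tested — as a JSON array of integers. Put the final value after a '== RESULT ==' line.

Traverse from the root:
N0 x:[-2,39] y:[27,48] z:[39,60] -> hit [39,39], descend [1, 13]
  N1 x:[-2,35] y:[27,37] z:[39,58] -> miss, prune
  N13 x:[0,39] y:[36,48] z:[39,60] -> hit [39,39], descend [7, 18]
    N7 x:[5,37] y:[73/2,48] z:[49,60] -> miss, prune
    N18 x:[0,39] y:[36,46] z:[39,93/2] -> hit [39,39], descend [4, 20]
      N4 x:[29,39] y:[77/2,46] z:[39,93/2] -> hit [39,39], descend [15, 16]
        N15 x:[29,39] y:[77/2,45] z:[39,46] -> hit [39,39] leaf, test {P3@t=39, P10(miss)}
        N16 x:[33,34] y:[45,46] z:[89/2,93/2] -> miss, prune
      N20 x:[0,9] y:[36,40] z:[43,45] -> miss, prune

order=[0, 1, 13, 7, 18, 4, 15, 16, 20]  |boxes|=9  |leaves|=1  hit=P3

== RESULT ==
[0, 1, 13, 7, 18, 4, 15, 16, 20]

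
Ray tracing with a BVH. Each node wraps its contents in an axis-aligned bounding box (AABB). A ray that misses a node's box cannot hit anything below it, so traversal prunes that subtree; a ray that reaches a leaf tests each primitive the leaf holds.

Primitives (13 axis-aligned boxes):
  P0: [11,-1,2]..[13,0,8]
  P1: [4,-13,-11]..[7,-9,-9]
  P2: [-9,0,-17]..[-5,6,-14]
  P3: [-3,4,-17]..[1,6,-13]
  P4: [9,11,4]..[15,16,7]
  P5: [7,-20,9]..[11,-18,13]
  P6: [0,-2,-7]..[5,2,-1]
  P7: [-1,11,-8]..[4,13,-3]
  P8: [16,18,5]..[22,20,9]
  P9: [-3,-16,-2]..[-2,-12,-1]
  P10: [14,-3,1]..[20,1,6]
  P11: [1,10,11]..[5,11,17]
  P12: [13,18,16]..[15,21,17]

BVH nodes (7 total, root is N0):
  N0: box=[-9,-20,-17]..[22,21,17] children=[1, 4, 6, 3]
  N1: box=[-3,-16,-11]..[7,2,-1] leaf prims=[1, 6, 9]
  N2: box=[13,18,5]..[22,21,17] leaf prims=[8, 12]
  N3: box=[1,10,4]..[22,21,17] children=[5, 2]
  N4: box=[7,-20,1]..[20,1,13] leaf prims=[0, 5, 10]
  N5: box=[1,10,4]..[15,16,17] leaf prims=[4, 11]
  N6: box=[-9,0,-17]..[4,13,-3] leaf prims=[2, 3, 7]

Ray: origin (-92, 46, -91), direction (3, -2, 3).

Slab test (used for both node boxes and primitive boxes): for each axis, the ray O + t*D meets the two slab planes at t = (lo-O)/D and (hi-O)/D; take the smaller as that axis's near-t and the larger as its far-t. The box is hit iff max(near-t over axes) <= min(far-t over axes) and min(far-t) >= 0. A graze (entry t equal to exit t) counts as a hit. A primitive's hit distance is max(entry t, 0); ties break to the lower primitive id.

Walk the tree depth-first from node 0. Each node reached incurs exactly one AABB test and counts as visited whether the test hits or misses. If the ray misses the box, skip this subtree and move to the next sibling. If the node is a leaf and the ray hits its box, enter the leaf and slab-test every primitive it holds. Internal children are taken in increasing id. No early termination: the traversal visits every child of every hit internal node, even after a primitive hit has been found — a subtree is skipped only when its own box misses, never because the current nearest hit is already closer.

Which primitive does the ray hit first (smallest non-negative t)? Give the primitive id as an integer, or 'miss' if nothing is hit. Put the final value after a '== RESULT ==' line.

Trace the traversal:
N0 x:[83/3,38] y:[25/2,33] z:[74/3,36] -> hit [83/3,33], descend [1, 3, 4, 6]
  N1 x:[89/3,33] y:[22,31] z:[80/3,30] -> hit [89/3,30] leaf, test {P1(miss), P6(miss), P9@t=89/3}
  N3 x:[31,38] y:[25/2,18] z:[95/3,36] -> miss, prune
  N4 x:[33,112/3] y:[45/2,33] z:[92/3,104/3] -> hit [33,33] leaf, test {P0(miss), P5(miss), P10(miss)}
  N6 x:[83/3,32] y:[33/2,23] z:[74/3,88/3] -> miss, prune

order=[0, 1, 3, 4, 6]  |boxes|=5  |leaves|=2  hit=P9

== RESULT ==
9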